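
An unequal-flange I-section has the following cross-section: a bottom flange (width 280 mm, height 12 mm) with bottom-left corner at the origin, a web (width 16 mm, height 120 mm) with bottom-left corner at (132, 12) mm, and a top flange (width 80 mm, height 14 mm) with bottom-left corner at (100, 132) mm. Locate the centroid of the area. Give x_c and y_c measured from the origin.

x_c = 140.00 mm, y_c = 49.08 mm

bottom flange: A = 280 × 12 = 3360.00, centroid at (140.00, 6.00).
web: A = 16 × 120 = 1920.00, centroid at (140.00, 72.00).
top flange: A = 80 × 14 = 1120.00, centroid at (140.00, 139.00).
ΣA = 6400.00 mm²
ΣAx_c = (3360.00)(140.00) + (1920.00)(140.00) + (1120.00)(140.00) = 896000.00 mm³
ΣAy_c = (3360.00)(6.00) + (1920.00)(72.00) + (1120.00)(139.00) = 314080.00 mm³
x_c = 896000.00 / 6400.00 = 140.00 mm
y_c = 314080.00 / 6400.00 = 49.08 mm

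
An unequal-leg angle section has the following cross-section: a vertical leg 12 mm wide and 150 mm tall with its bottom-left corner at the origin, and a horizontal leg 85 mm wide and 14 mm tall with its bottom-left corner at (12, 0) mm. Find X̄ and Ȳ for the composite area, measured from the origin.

X̄ = 25.30 mm, Ȳ = 47.94 mm

vertical leg: A = 12 × 150 = 1800.00, centroid at (6.00, 75.00).
horizontal leg: A = 85 × 14 = 1190.00, centroid at (54.50, 7.00).
ΣA = 2990.00 mm²
ΣAX̄ = (1800.00)(6.00) + (1190.00)(54.50) = 75655.00 mm³
ΣAȲ = (1800.00)(75.00) + (1190.00)(7.00) = 143330.00 mm³
X̄ = 75655.00 / 2990.00 = 25.30 mm
Ȳ = 143330.00 / 2990.00 = 47.94 mm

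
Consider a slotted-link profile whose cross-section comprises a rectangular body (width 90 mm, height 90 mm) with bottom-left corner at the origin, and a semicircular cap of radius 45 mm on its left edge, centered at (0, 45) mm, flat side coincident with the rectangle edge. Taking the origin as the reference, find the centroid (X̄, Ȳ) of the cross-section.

X̄ = 26.93 mm, Ȳ = 45.00 mm

rectangular body: A = 90 × 90 = 8100.00, centroid at (45.00, 45.00).
semicircular end: A = ½π·45² = 3180.86, centroid at (-19.10, 45.00).
ΣA = 11280.86 mm², ΣAX̄ = 303750.00 mm³, ΣAȲ = 507638.82 mm³.
X̄ = 303750.00/11280.86 = 26.93 mm; Ȳ = 507638.82/11280.86 = 45.00 mm.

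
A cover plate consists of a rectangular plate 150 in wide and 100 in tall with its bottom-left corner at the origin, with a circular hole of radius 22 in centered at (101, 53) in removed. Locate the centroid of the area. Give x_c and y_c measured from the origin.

plate: A = 150 × 100 = 15000.00, centroid at (75.00, 50.00).
hole: A = −π·22² = -1520.53, centroid at (101.00, 53.00).
ΣA = 13479.47 in², ΣAx_c = 971426.38 in³, ΣAy_c = 669411.87 in³.
x_c = 971426.38/13479.47 = 72.07 in; y_c = 669411.87/13479.47 = 49.66 in.

x_c = 72.07 in, y_c = 49.66 in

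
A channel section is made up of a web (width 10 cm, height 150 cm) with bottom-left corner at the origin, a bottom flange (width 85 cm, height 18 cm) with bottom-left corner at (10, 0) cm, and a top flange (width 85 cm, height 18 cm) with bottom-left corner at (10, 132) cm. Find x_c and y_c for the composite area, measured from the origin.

Part | A | x̄ᵢ | ȳᵢ | A·x̄ᵢ | A·ȳᵢ
web | 1500.00 | 5.00 | 75.00 | 7500.00 | 112500.00
bottom flange | 1530.00 | 52.50 | 9.00 | 80325.00 | 13770.00
top flange | 1530.00 | 52.50 | 141.00 | 80325.00 | 215730.00
Σ | 4560.00 |  |  | 168150.00 | 342000.00
x_c = 168150.00 / 4560.00 = 36.88 cm
y_c = 342000.00 / 4560.00 = 75.00 cm

x_c = 36.88 cm, y_c = 75.00 cm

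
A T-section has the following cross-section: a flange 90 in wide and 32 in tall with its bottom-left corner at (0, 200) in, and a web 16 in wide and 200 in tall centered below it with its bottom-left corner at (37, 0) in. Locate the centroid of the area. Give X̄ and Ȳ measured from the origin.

Part | A | x̄ᵢ | ȳᵢ | A·x̄ᵢ | A·ȳᵢ
web | 3200.00 | 45.00 | 100.00 | 144000.00 | 320000.00
flange | 2880.00 | 45.00 | 216.00 | 129600.00 | 622080.00
Σ | 6080.00 |  |  | 273600.00 | 942080.00
X̄ = 273600.00 / 6080.00 = 45.00 in
Ȳ = 942080.00 / 6080.00 = 154.95 in

X̄ = 45.00 in, Ȳ = 154.95 in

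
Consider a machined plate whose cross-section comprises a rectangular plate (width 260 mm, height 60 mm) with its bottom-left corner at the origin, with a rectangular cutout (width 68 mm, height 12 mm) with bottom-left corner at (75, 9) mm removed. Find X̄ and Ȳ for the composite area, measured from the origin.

X̄ = 131.16 mm, Ȳ = 30.83 mm

plate: A = 260 × 60 = 15600.00, centroid at (130.00, 30.00).
hole: A = −(68 × 12) = -816.00, centroid at (109.00, 15.00).
ΣA = 14784.00 mm², ΣAX̄ = 1939056.00 mm³, ΣAȲ = 455760.00 mm³.
X̄ = 1939056.00/14784.00 = 131.16 mm; Ȳ = 455760.00/14784.00 = 30.83 mm.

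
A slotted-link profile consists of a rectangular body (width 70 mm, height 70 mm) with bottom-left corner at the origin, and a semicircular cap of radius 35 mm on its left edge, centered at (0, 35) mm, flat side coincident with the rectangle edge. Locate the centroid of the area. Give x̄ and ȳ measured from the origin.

x̄ = 20.94 mm, ȳ = 35.00 mm

rectangular body: A = 70 × 70 = 4900.00, centroid at (35.00, 35.00).
semicircular end: A = ½π·35² = 1924.23, centroid at (-14.85, 35.00).
ΣA = 6824.23 mm², ΣAx̄ = 142916.67 mm³, ΣAȳ = 238847.89 mm³.
x̄ = 142916.67/6824.23 = 20.94 mm; ȳ = 238847.89/6824.23 = 35.00 mm.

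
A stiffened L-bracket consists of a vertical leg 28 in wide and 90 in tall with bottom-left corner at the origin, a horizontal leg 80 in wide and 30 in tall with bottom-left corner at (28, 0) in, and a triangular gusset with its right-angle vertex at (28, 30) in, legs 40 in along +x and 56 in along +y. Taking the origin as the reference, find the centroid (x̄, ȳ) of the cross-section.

Part | A | x̄ᵢ | ȳᵢ | A·x̄ᵢ | A·ȳᵢ
vertical leg | 2520.00 | 14.00 | 45.00 | 35280.00 | 113400.00
horizontal leg | 2400.00 | 68.00 | 15.00 | 163200.00 | 36000.00
gusset | 1120.00 | 41.33 | 48.67 | 46293.33 | 54506.67
Σ | 6040.00 |  |  | 244773.33 | 203906.67
x̄ = 244773.33 / 6040.00 = 40.53 in
ȳ = 203906.67 / 6040.00 = 33.76 in

x̄ = 40.53 in, ȳ = 33.76 in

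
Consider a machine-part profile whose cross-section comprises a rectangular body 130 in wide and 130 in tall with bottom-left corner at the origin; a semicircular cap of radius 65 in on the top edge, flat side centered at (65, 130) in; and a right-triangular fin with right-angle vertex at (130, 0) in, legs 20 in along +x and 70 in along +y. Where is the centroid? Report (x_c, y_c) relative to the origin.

rectangular body: A = 130 × 130 = 16900.00, centroid at (65.00, 65.00).
semicircular top: A = ½π·65² = 6636.61, centroid at (65.00, 157.59).
triangular fin: A = ½·20·70 = 700.00, centroid at (136.67, 23.33).
ΣA = 24236.61 in², ΣAx_c = 1625546.61 in³, ΣAy_c = 2160676.55 in³.
x_c = 1625546.61/24236.61 = 67.07 in; y_c = 2160676.55/24236.61 = 89.15 in.

x_c = 67.07 in, y_c = 89.15 in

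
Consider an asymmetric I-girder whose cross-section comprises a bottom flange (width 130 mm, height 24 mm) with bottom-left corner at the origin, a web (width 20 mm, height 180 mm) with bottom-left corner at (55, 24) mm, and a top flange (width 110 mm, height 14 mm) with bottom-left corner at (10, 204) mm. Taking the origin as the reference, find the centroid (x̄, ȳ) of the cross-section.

x̄ = 65.00 mm, ȳ = 93.56 mm

bottom flange: A = 130 × 24 = 3120.00, centroid at (65.00, 12.00).
web: A = 20 × 180 = 3600.00, centroid at (65.00, 114.00).
top flange: A = 110 × 14 = 1540.00, centroid at (65.00, 211.00).
ΣA = 8260.00 mm², ΣAx̄ = 536900.00 mm³, ΣAȳ = 772780.00 mm³.
x̄ = 536900.00/8260.00 = 65.00 mm; ȳ = 772780.00/8260.00 = 93.56 mm.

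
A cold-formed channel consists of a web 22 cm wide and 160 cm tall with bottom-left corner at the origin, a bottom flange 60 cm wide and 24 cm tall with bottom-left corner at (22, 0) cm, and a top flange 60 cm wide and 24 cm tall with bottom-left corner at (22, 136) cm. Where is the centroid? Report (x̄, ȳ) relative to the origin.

x̄ = 29.45 cm, ȳ = 80.00 cm

web: A = 22 × 160 = 3520.00, centroid at (11.00, 80.00).
bottom flange: A = 60 × 24 = 1440.00, centroid at (52.00, 12.00).
top flange: A = 60 × 24 = 1440.00, centroid at (52.00, 148.00).
ΣA = 6400.00 cm²
ΣAx̄ = (3520.00)(11.00) + (1440.00)(52.00) + (1440.00)(52.00) = 188480.00 cm³
ΣAȳ = (3520.00)(80.00) + (1440.00)(12.00) + (1440.00)(148.00) = 512000.00 cm³
x̄ = 188480.00 / 6400.00 = 29.45 cm
ȳ = 512000.00 / 6400.00 = 80.00 cm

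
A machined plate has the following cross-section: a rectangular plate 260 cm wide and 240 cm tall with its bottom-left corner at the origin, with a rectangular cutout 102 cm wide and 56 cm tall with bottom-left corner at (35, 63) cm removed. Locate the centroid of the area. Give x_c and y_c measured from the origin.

x_c = 134.43 cm, y_c = 122.92 cm

plate: A = 260 × 240 = 62400.00, centroid at (130.00, 120.00).
hole: A = −(102 × 56) = -5712.00, centroid at (86.00, 91.00).
ΣA = 56688.00 cm²
ΣAx_c = (62400.00)(130.00) + (-5712.00)(86.00) = 7620768.00 cm³
ΣAy_c = (62400.00)(120.00) + (-5712.00)(91.00) = 6968208.00 cm³
x_c = 7620768.00 / 56688.00 = 134.43 cm
y_c = 6968208.00 / 56688.00 = 122.92 cm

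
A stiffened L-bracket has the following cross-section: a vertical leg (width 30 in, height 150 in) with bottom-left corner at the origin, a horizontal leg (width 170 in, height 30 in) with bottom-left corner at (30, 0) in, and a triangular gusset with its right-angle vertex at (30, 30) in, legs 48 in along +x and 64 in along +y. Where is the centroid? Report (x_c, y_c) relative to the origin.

x_c = 65.07 in, y_c = 44.26 in

vertical leg: A = 30 × 150 = 4500.00, centroid at (15.00, 75.00).
horizontal leg: A = 170 × 30 = 5100.00, centroid at (115.00, 15.00).
gusset: A = ½·48·64 = 1536.00, centroid at (46.00, 51.33).
ΣA = 11136.00 in²
ΣAx_c = (4500.00)(15.00) + (5100.00)(115.00) + (1536.00)(46.00) = 724656.00 in³
ΣAy_c = (4500.00)(75.00) + (5100.00)(15.00) + (1536.00)(51.33) = 492848.00 in³
x_c = 724656.00 / 11136.00 = 65.07 in
y_c = 492848.00 / 11136.00 = 44.26 in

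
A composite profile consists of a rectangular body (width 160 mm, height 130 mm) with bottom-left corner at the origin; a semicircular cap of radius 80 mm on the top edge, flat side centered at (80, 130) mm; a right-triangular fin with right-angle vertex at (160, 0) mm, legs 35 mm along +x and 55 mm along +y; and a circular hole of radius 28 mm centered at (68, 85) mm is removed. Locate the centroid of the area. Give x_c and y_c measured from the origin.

rectangular body: A = 160 × 130 = 20800.00, centroid at (80.00, 65.00).
semicircular top: A = ½π·80² = 10053.10, centroid at (80.00, 163.95).
triangular fin: A = ½·35·55 = 962.50, centroid at (171.67, 18.33).
hole: A = −π·28² = -2463.01, centroid at (68.00, 85.00).
ΣA = 29352.59 mm², ΣAx_c = 2465992.30 mm³, ΣAy_c = 2808525.98 mm³.
x_c = 2465992.30/29352.59 = 84.01 mm; y_c = 2808525.98/29352.59 = 95.68 mm.

x_c = 84.01 mm, y_c = 95.68 mm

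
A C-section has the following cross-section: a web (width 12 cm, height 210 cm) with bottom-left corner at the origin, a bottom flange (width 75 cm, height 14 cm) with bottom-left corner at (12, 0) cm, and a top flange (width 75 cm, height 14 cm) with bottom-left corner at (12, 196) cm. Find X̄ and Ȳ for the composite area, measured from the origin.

web: A = 12 × 210 = 2520.00, centroid at (6.00, 105.00).
bottom flange: A = 75 × 14 = 1050.00, centroid at (49.50, 7.00).
top flange: A = 75 × 14 = 1050.00, centroid at (49.50, 203.00).
ΣA = 4620.00 cm²
ΣAX̄ = (2520.00)(6.00) + (1050.00)(49.50) + (1050.00)(49.50) = 119070.00 cm³
ΣAȲ = (2520.00)(105.00) + (1050.00)(7.00) + (1050.00)(203.00) = 485100.00 cm³
X̄ = 119070.00 / 4620.00 = 25.77 cm
Ȳ = 485100.00 / 4620.00 = 105.00 cm

X̄ = 25.77 cm, Ȳ = 105.00 cm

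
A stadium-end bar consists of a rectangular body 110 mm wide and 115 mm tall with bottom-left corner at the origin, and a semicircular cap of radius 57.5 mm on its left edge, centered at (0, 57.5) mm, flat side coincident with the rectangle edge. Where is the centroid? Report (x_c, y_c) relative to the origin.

x_c = 31.89 mm, y_c = 57.50 mm

rectangular body: A = 110 × 115 = 12650.00, centroid at (55.00, 57.50).
semicircular end: A = ½π·57.5² = 5193.45, centroid at (-24.40, 57.50).
ΣA = 17843.45 mm²
ΣAx_c = (12650.00)(55.00) + (5193.45)(-24.40) = 569010.42 mm³
ΣAy_c = (12650.00)(57.50) + (5193.45)(57.50) = 1025998.11 mm³
x_c = 569010.42 / 17843.45 = 31.89 mm
y_c = 1025998.11 / 17843.45 = 57.50 mm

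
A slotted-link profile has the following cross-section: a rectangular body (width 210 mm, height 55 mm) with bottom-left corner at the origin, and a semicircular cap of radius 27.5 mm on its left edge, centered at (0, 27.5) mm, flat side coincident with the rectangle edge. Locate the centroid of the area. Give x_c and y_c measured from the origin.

Part | A | x̄ᵢ | ȳᵢ | A·x̄ᵢ | A·ȳᵢ
rectangular body | 11550.00 | 105.00 | 27.50 | 1212750.00 | 317625.00
semicircular end | 1187.91 | -11.67 | 27.50 | -13864.58 | 32667.65
Σ | 12737.91 |  |  | 1198885.42 | 350292.65
x_c = 1198885.42 / 12737.91 = 94.12 mm
y_c = 350292.65 / 12737.91 = 27.50 mm

x_c = 94.12 mm, y_c = 27.50 mm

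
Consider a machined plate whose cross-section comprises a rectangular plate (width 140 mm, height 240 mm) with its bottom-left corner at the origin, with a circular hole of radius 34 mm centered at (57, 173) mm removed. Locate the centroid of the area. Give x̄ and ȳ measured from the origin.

plate: A = 140 × 240 = 33600.00, centroid at (70.00, 120.00).
hole: A = −π·34² = -3631.68, centroid at (57.00, 173.00).
ΣA = 29968.32 mm²
ΣAx̄ = (33600.00)(70.00) + (-3631.68)(57.00) = 2144994.18 mm³
ΣAȳ = (33600.00)(120.00) + (-3631.68)(173.00) = 3403719.17 mm³
x̄ = 2144994.18 / 29968.32 = 71.58 mm
ȳ = 3403719.17 / 29968.32 = 113.58 mm

x̄ = 71.58 mm, ȳ = 113.58 mm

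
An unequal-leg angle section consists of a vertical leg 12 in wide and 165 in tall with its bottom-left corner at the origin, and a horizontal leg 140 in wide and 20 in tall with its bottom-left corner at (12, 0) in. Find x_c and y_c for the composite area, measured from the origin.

vertical leg: A = 12 × 165 = 1980.00, centroid at (6.00, 82.50).
horizontal leg: A = 140 × 20 = 2800.00, centroid at (82.00, 10.00).
ΣA = 4780.00 in², ΣAx_c = 241480.00 in³, ΣAy_c = 191350.00 in³.
x_c = 241480.00/4780.00 = 50.52 in; y_c = 191350.00/4780.00 = 40.03 in.

x_c = 50.52 in, y_c = 40.03 in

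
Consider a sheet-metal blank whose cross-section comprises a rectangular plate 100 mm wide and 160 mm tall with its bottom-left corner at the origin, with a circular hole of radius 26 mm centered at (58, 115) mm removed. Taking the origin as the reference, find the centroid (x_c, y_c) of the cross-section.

x_c = 48.78 mm, y_c = 74.64 mm

plate: A = 100 × 160 = 16000.00, centroid at (50.00, 80.00).
hole: A = −π·26² = -2123.72, centroid at (58.00, 115.00).
ΣA = 13876.28 mm²
ΣAx_c = (16000.00)(50.00) + (-2123.72)(58.00) = 676824.44 mm³
ΣAy_c = (16000.00)(80.00) + (-2123.72)(115.00) = 1035772.59 mm³
x_c = 676824.44 / 13876.28 = 48.78 mm
y_c = 1035772.59 / 13876.28 = 74.64 mm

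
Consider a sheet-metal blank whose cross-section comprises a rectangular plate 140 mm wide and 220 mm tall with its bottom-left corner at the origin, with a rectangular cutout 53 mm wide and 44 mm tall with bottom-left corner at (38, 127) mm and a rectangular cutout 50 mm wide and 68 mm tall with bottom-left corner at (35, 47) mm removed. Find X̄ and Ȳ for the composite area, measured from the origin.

X̄ = 71.87 mm, Ȳ = 110.31 mm

plate: A = 140 × 220 = 30800.00, centroid at (70.00, 110.00).
hole 1: A = −(53 × 44) = -2332.00, centroid at (64.50, 149.00).
hole 2: A = −(50 × 68) = -3400.00, centroid at (60.00, 81.00).
ΣA = 25068.00 mm²
ΣAX̄ = (30800.00)(70.00) + (-2332.00)(64.50) + (-3400.00)(60.00) = 1801586.00 mm³
ΣAȲ = (30800.00)(110.00) + (-2332.00)(149.00) + (-3400.00)(81.00) = 2765132.00 mm³
X̄ = 1801586.00 / 25068.00 = 71.87 mm
Ȳ = 2765132.00 / 25068.00 = 110.31 mm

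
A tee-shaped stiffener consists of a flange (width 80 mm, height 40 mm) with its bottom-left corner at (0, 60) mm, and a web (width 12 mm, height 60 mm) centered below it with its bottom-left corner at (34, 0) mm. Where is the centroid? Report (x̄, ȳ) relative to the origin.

x̄ = 40.00 mm, ȳ = 70.82 mm

Part | A | x̄ᵢ | ȳᵢ | A·x̄ᵢ | A·ȳᵢ
web | 720.00 | 40.00 | 30.00 | 28800.00 | 21600.00
flange | 3200.00 | 40.00 | 80.00 | 128000.00 | 256000.00
Σ | 3920.00 |  |  | 156800.00 | 277600.00
x̄ = 156800.00 / 3920.00 = 40.00 mm
ȳ = 277600.00 / 3920.00 = 70.82 mm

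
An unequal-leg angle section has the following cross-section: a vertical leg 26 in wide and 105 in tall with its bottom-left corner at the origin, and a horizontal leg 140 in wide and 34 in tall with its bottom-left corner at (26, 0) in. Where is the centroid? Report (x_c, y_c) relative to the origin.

x_c = 65.75 in, y_c = 29.94 in

vertical leg: A = 26 × 105 = 2730.00, centroid at (13.00, 52.50).
horizontal leg: A = 140 × 34 = 4760.00, centroid at (96.00, 17.00).
ΣA = 7490.00 in²
ΣAx_c = (2730.00)(13.00) + (4760.00)(96.00) = 492450.00 in³
ΣAy_c = (2730.00)(52.50) + (4760.00)(17.00) = 224245.00 in³
x_c = 492450.00 / 7490.00 = 65.75 in
y_c = 224245.00 / 7490.00 = 29.94 in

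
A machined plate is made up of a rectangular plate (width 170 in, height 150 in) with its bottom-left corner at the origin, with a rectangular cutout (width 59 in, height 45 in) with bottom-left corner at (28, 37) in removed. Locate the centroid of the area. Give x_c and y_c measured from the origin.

x_c = 88.20 in, y_c = 76.80 in

Part | A | x̄ᵢ | ȳᵢ | A·x̄ᵢ | A·ȳᵢ
plate | 25500.00 | 85.00 | 75.00 | 2167500.00 | 1912500.00
hole | -2655.00 | 57.50 | 59.50 | -152662.50 | -157972.50
Σ | 22845.00 |  |  | 2014837.50 | 1754527.50
x_c = 2014837.50 / 22845.00 = 88.20 in
y_c = 1754527.50 / 22845.00 = 76.80 in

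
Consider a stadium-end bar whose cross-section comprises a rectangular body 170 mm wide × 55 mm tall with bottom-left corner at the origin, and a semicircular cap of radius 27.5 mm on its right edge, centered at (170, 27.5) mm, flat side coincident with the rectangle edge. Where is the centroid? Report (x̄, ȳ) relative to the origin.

rectangular body: A = 170 × 55 = 9350.00, centroid at (85.00, 27.50).
semicircular end: A = ½π·27.5² = 1187.91, centroid at (181.67, 27.50).
ΣA = 10537.91 mm², ΣAx̄ = 1010560.09 mm³, ΣAȳ = 289792.65 mm³.
x̄ = 1010560.09/10537.91 = 95.90 mm; ȳ = 289792.65/10537.91 = 27.50 mm.

x̄ = 95.90 mm, ȳ = 27.50 mm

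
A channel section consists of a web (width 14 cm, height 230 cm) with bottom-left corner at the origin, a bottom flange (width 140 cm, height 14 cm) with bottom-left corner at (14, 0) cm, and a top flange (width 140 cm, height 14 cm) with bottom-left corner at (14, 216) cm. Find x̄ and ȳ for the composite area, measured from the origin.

x̄ = 49.27 cm, ȳ = 115.00 cm

web: A = 14 × 230 = 3220.00, centroid at (7.00, 115.00).
bottom flange: A = 140 × 14 = 1960.00, centroid at (84.00, 7.00).
top flange: A = 140 × 14 = 1960.00, centroid at (84.00, 223.00).
ΣA = 7140.00 cm²
ΣAx̄ = (3220.00)(7.00) + (1960.00)(84.00) + (1960.00)(84.00) = 351820.00 cm³
ΣAȳ = (3220.00)(115.00) + (1960.00)(7.00) + (1960.00)(223.00) = 821100.00 cm³
x̄ = 351820.00 / 7140.00 = 49.27 cm
ȳ = 821100.00 / 7140.00 = 115.00 cm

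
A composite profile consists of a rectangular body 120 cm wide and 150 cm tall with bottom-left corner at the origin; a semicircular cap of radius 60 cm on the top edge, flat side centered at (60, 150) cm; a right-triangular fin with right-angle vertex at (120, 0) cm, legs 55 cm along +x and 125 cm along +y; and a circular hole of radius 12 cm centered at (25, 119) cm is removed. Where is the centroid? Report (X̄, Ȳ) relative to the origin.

rectangular body: A = 120 × 150 = 18000.00, centroid at (60.00, 75.00).
semicircular top: A = ½π·60² = 5654.87, centroid at (60.00, 175.46).
triangular fin: A = ½·55·125 = 3437.50, centroid at (138.33, 41.67).
hole: A = −π·12² = -452.39, centroid at (25.00, 119.00).
ΣA = 26639.98 cm²
ΣAX̄ = (18000.00)(60.00) + (5654.87)(60.00) + (3437.50)(138.33) + (-452.39)(25.00) = 1883503.11 cm³
ΣAȲ = (18000.00)(75.00) + (5654.87)(175.46) + (3437.50)(41.67) + (-452.39)(119.00) = 2431624.85 cm³
X̄ = 1883503.11 / 26639.98 = 70.70 cm
Ȳ = 2431624.85 / 26639.98 = 91.28 cm

X̄ = 70.70 cm, Ȳ = 91.28 cm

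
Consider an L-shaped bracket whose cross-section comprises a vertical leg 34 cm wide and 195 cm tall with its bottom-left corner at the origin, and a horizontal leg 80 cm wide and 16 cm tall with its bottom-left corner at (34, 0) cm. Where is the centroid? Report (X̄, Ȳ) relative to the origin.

vertical leg: A = 34 × 195 = 6630.00, centroid at (17.00, 97.50).
horizontal leg: A = 80 × 16 = 1280.00, centroid at (74.00, 8.00).
ΣA = 7910.00 cm², ΣAX̄ = 207430.00 cm³, ΣAȲ = 656665.00 cm³.
X̄ = 207430.00/7910.00 = 26.22 cm; Ȳ = 656665.00/7910.00 = 83.02 cm.

X̄ = 26.22 cm, Ȳ = 83.02 cm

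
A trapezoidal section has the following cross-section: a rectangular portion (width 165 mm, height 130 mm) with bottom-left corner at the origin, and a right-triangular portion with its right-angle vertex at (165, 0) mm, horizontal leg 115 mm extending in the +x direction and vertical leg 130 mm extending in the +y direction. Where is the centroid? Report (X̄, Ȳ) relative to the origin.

X̄ = 113.73 mm, Ȳ = 59.40 mm

rectangular portion: A = 165 × 130 = 21450.00, centroid at (82.50, 65.00).
triangular portion: A = ½·115·130 = 7475.00, centroid at (203.33, 43.33).
ΣA = 28925.00 mm², ΣAX̄ = 3289541.67 mm³, ΣAȲ = 1718166.67 mm³.
X̄ = 3289541.67/28925.00 = 113.73 mm; Ȳ = 1718166.67/28925.00 = 59.40 mm.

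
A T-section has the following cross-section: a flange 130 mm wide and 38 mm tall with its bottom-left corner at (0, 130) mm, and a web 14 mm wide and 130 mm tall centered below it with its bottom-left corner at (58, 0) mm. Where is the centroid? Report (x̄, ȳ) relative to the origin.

x̄ = 65.00 mm, ȳ = 126.38 mm

web: A = 14 × 130 = 1820.00, centroid at (65.00, 65.00).
flange: A = 130 × 38 = 4940.00, centroid at (65.00, 149.00).
ΣA = 6760.00 mm², ΣAx̄ = 439400.00 mm³, ΣAȳ = 854360.00 mm³.
x̄ = 439400.00/6760.00 = 65.00 mm; ȳ = 854360.00/6760.00 = 126.38 mm.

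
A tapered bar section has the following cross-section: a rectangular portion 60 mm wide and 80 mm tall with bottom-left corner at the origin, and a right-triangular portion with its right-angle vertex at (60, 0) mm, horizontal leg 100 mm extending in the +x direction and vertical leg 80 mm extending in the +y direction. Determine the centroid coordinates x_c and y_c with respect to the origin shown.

rectangular portion: A = 60 × 80 = 4800.00, centroid at (30.00, 40.00).
triangular portion: A = ½·100·80 = 4000.00, centroid at (93.33, 26.67).
ΣA = 8800.00 mm², ΣAx_c = 517333.33 mm³, ΣAy_c = 298666.67 mm³.
x_c = 517333.33/8800.00 = 58.79 mm; y_c = 298666.67/8800.00 = 33.94 mm.

x_c = 58.79 mm, y_c = 33.94 mm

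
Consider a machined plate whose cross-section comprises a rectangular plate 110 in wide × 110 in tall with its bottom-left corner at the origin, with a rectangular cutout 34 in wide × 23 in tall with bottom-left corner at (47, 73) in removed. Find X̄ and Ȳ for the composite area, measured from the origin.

Part | A | x̄ᵢ | ȳᵢ | A·x̄ᵢ | A·ȳᵢ
plate | 12100.00 | 55.00 | 55.00 | 665500.00 | 665500.00
hole | -782.00 | 64.00 | 84.50 | -50048.00 | -66079.00
Σ | 11318.00 |  |  | 615452.00 | 599421.00
X̄ = 615452.00 / 11318.00 = 54.38 in
Ȳ = 599421.00 / 11318.00 = 52.96 in

X̄ = 54.38 in, Ȳ = 52.96 in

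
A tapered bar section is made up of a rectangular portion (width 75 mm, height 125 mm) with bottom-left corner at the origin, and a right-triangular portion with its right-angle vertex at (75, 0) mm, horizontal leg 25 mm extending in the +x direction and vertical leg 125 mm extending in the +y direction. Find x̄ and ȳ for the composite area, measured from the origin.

Part | A | x̄ᵢ | ȳᵢ | A·x̄ᵢ | A·ȳᵢ
rectangular portion | 9375.00 | 37.50 | 62.50 | 351562.50 | 585937.50
triangular portion | 1562.50 | 83.33 | 41.67 | 130208.33 | 65104.17
Σ | 10937.50 |  |  | 481770.83 | 651041.67
x̄ = 481770.83 / 10937.50 = 44.05 mm
ȳ = 651041.67 / 10937.50 = 59.52 mm

x̄ = 44.05 mm, ȳ = 59.52 mm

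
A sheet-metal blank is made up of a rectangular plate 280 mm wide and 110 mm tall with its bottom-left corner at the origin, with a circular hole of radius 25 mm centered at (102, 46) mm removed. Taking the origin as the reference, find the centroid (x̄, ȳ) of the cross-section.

plate: A = 280 × 110 = 30800.00, centroid at (140.00, 55.00).
hole: A = −π·25² = -1963.50, centroid at (102.00, 46.00).
ΣA = 28836.50 mm², ΣAx̄ = 4111723.47 mm³, ΣAȳ = 1603679.21 mm³.
x̄ = 4111723.47/28836.50 = 142.59 mm; ȳ = 1603679.21/28836.50 = 55.61 mm.

x̄ = 142.59 mm, ȳ = 55.61 mm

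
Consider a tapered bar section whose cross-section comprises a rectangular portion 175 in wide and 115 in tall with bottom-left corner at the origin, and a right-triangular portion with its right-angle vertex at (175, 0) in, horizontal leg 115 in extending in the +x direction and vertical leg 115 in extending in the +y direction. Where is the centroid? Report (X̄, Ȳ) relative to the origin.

X̄ = 118.62 in, Ȳ = 52.76 in

rectangular portion: A = 175 × 115 = 20125.00, centroid at (87.50, 57.50).
triangular portion: A = ½·115·115 = 6612.50, centroid at (213.33, 38.33).
ΣA = 26737.50 in², ΣAX̄ = 3171604.17 in³, ΣAȲ = 1410666.67 in³.
X̄ = 3171604.17/26737.50 = 118.62 in; Ȳ = 1410666.67/26737.50 = 52.76 in.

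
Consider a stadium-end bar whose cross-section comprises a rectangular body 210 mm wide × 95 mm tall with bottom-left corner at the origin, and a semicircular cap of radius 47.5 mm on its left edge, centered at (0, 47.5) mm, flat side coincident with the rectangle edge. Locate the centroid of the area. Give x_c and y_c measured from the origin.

rectangular body: A = 210 × 95 = 19950.00, centroid at (105.00, 47.50).
semicircular end: A = ½π·47.5² = 3544.11, centroid at (-20.16, 47.50).
ΣA = 23494.11 mm²
ΣAx_c = (19950.00)(105.00) + (3544.11)(-20.16) = 2023302.08 mm³
ΣAy_c = (19950.00)(47.50) + (3544.11)(47.50) = 1115970.19 mm³
x_c = 2023302.08 / 23494.11 = 86.12 mm
y_c = 1115970.19 / 23494.11 = 47.50 mm

x_c = 86.12 mm, y_c = 47.50 mm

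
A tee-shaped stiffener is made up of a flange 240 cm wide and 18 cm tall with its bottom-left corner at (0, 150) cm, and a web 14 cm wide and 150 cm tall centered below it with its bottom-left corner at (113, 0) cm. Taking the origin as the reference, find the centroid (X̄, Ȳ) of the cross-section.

X̄ = 120.00 cm, Ȳ = 131.52 cm

web: A = 14 × 150 = 2100.00, centroid at (120.00, 75.00).
flange: A = 240 × 18 = 4320.00, centroid at (120.00, 159.00).
ΣA = 6420.00 cm²
ΣAX̄ = (2100.00)(120.00) + (4320.00)(120.00) = 770400.00 cm³
ΣAȲ = (2100.00)(75.00) + (4320.00)(159.00) = 844380.00 cm³
X̄ = 770400.00 / 6420.00 = 120.00 cm
Ȳ = 844380.00 / 6420.00 = 131.52 cm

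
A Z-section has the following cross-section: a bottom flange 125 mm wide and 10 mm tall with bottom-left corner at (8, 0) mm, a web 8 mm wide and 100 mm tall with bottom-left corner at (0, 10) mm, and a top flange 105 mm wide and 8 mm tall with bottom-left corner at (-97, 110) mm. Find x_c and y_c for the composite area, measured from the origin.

x_c = 18.67 mm, y_c = 51.91 mm

bottom flange: A = 125 × 10 = 1250.00, centroid at (70.50, 5.00).
web: A = 8 × 100 = 800.00, centroid at (4.00, 60.00).
top flange: A = 105 × 8 = 840.00, centroid at (-44.50, 114.00).
ΣA = 2890.00 mm²
ΣAx_c = (1250.00)(70.50) + (800.00)(4.00) + (840.00)(-44.50) = 53945.00 mm³
ΣAy_c = (1250.00)(5.00) + (800.00)(60.00) + (840.00)(114.00) = 150010.00 mm³
x_c = 53945.00 / 2890.00 = 18.67 mm
y_c = 150010.00 / 2890.00 = 51.91 mm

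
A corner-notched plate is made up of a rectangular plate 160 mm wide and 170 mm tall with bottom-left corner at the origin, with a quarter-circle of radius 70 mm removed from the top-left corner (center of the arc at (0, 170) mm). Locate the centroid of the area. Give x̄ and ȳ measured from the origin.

x̄ = 88.29 mm, ȳ = 75.89 mm

plate: A = 160 × 170 = 27200.00, centroid at (80.00, 85.00).
removed quarter-circle: A = −¼π·70² = -3848.45, centroid at (29.71, 140.29).
ΣA = 23351.55 mm², ΣAx̄ = 2061666.67 mm³, ΣAȳ = 1772096.66 mm³.
x̄ = 2061666.67/23351.55 = 88.29 mm; ȳ = 1772096.66/23351.55 = 75.89 mm.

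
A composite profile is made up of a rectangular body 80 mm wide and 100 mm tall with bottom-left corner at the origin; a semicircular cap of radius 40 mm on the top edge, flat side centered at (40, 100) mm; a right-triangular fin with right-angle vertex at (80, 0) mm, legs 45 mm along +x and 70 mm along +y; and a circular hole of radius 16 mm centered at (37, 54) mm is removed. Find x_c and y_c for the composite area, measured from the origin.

x_c = 47.89 mm, y_c = 60.91 mm

Part | A | x̄ᵢ | ȳᵢ | A·x̄ᵢ | A·ȳᵢ
rectangular body | 8000.00 | 40.00 | 50.00 | 320000.00 | 400000.00
semicircular top | 2513.27 | 40.00 | 116.98 | 100530.96 | 293994.08
triangular fin | 1575.00 | 95.00 | 23.33 | 149625.00 | 36750.00
hole | -804.25 | 37.00 | 54.00 | -29757.17 | -43429.38
Σ | 11284.03 |  |  | 540398.80 | 687314.70
x_c = 540398.80 / 11284.03 = 47.89 mm
y_c = 687314.70 / 11284.03 = 60.91 mm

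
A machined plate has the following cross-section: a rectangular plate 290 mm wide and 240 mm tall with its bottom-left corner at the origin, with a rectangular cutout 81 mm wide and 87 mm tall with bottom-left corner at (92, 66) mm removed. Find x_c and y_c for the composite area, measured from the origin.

x_c = 146.41 mm, y_c = 121.18 mm

plate: A = 290 × 240 = 69600.00, centroid at (145.00, 120.00).
hole: A = −(81 × 87) = -7047.00, centroid at (132.50, 109.50).
ΣA = 62553.00 mm², ΣAx_c = 9158272.50 mm³, ΣAy_c = 7580353.50 mm³.
x_c = 9158272.50/62553.00 = 146.41 mm; y_c = 7580353.50/62553.00 = 121.18 mm.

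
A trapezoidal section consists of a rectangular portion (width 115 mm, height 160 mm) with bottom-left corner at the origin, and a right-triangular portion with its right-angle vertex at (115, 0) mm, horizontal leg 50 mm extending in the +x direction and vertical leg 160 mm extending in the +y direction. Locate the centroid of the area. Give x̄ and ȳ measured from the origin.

x̄ = 70.74 mm, ȳ = 75.24 mm

Part | A | x̄ᵢ | ȳᵢ | A·x̄ᵢ | A·ȳᵢ
rectangular portion | 18400.00 | 57.50 | 80.00 | 1058000.00 | 1472000.00
triangular portion | 4000.00 | 131.67 | 53.33 | 526666.67 | 213333.33
Σ | 22400.00 |  |  | 1584666.67 | 1685333.33
x̄ = 1584666.67 / 22400.00 = 70.74 mm
ȳ = 1685333.33 / 22400.00 = 75.24 mm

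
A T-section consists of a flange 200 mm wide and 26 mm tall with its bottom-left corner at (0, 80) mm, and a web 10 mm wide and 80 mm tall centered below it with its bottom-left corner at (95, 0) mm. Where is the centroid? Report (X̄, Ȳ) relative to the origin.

Part | A | x̄ᵢ | ȳᵢ | A·x̄ᵢ | A·ȳᵢ
web | 800.00 | 100.00 | 40.00 | 80000.00 | 32000.00
flange | 5200.00 | 100.00 | 93.00 | 520000.00 | 483600.00
Σ | 6000.00 |  |  | 600000.00 | 515600.00
X̄ = 600000.00 / 6000.00 = 100.00 mm
Ȳ = 515600.00 / 6000.00 = 85.93 mm

X̄ = 100.00 mm, Ȳ = 85.93 mm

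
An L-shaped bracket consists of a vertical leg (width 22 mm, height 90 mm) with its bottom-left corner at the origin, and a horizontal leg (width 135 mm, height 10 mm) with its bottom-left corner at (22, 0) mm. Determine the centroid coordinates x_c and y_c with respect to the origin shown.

x_c = 42.82 mm, y_c = 28.78 mm

vertical leg: A = 22 × 90 = 1980.00, centroid at (11.00, 45.00).
horizontal leg: A = 135 × 10 = 1350.00, centroid at (89.50, 5.00).
ΣA = 3330.00 mm², ΣAx_c = 142605.00 mm³, ΣAy_c = 95850.00 mm³.
x_c = 142605.00/3330.00 = 42.82 mm; y_c = 95850.00/3330.00 = 28.78 mm.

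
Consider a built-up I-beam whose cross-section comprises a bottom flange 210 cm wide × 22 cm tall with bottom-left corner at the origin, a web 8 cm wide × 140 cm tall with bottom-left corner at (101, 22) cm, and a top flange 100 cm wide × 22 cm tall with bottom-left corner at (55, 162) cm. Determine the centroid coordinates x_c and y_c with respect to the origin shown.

x_c = 105.00 cm, y_c = 67.31 cm

bottom flange: A = 210 × 22 = 4620.00, centroid at (105.00, 11.00).
web: A = 8 × 140 = 1120.00, centroid at (105.00, 92.00).
top flange: A = 100 × 22 = 2200.00, centroid at (105.00, 173.00).
ΣA = 7940.00 cm²
ΣAx_c = (4620.00)(105.00) + (1120.00)(105.00) + (2200.00)(105.00) = 833700.00 cm³
ΣAy_c = (4620.00)(11.00) + (1120.00)(92.00) + (2200.00)(173.00) = 534460.00 cm³
x_c = 833700.00 / 7940.00 = 105.00 cm
y_c = 534460.00 / 7940.00 = 67.31 cm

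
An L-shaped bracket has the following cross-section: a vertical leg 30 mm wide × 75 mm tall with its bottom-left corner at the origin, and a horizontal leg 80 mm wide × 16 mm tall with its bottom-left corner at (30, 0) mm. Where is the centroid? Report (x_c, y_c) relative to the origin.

Part | A | x̄ᵢ | ȳᵢ | A·x̄ᵢ | A·ȳᵢ
vertical leg | 2250.00 | 15.00 | 37.50 | 33750.00 | 84375.00
horizontal leg | 1280.00 | 70.00 | 8.00 | 89600.00 | 10240.00
Σ | 3530.00 |  |  | 123350.00 | 94615.00
x_c = 123350.00 / 3530.00 = 34.94 mm
y_c = 94615.00 / 3530.00 = 26.80 mm

x_c = 34.94 mm, y_c = 26.80 mm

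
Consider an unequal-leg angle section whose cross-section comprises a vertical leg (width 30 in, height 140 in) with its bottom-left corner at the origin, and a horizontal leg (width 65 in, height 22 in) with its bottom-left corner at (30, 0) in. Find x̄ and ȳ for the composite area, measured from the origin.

vertical leg: A = 30 × 140 = 4200.00, centroid at (15.00, 70.00).
horizontal leg: A = 65 × 22 = 1430.00, centroid at (62.50, 11.00).
ΣA = 5630.00 in²
ΣAx̄ = (4200.00)(15.00) + (1430.00)(62.50) = 152375.00 in³
ΣAȳ = (4200.00)(70.00) + (1430.00)(11.00) = 309730.00 in³
x̄ = 152375.00 / 5630.00 = 27.06 in
ȳ = 309730.00 / 5630.00 = 55.01 in

x̄ = 27.06 in, ȳ = 55.01 in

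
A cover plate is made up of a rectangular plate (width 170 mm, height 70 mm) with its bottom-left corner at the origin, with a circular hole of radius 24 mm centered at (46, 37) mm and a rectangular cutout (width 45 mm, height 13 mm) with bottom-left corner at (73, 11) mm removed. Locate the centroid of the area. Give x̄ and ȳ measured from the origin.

x̄ = 91.78 mm, ȳ = 35.70 mm

plate: A = 170 × 70 = 11900.00, centroid at (85.00, 35.00).
hole 1: A = −π·24² = -1809.56, centroid at (46.00, 37.00).
hole 2: A = −(45 × 13) = -585.00, centroid at (95.50, 17.50).
ΣA = 9505.44 mm², ΣAx̄ = 872392.86 mm³, ΣAȳ = 339308.88 mm³.
x̄ = 872392.86/9505.44 = 91.78 mm; ȳ = 339308.88/9505.44 = 35.70 mm.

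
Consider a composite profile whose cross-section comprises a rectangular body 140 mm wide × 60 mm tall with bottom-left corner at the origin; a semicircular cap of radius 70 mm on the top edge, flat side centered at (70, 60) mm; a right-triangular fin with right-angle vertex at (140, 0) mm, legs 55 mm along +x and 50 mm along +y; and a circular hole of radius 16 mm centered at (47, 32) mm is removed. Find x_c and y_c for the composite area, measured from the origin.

x_c = 78.40 mm, y_c = 56.38 mm

rectangular body: A = 140 × 60 = 8400.00, centroid at (70.00, 30.00).
semicircular top: A = ½π·70² = 7696.90, centroid at (70.00, 89.71).
triangular fin: A = ½·55·50 = 1375.00, centroid at (158.33, 16.67).
hole: A = −π·16² = -804.25, centroid at (47.00, 32.00).
ΣA = 16667.65 mm²
ΣAx_c = (8400.00)(70.00) + (7696.90)(70.00) + (1375.00)(158.33) + (-804.25)(47.00) = 1306691.83 mm³
ΣAy_c = (8400.00)(30.00) + (7696.90)(89.71) + (1375.00)(16.67) + (-804.25)(32.00) = 939661.53 mm³
x_c = 1306691.83 / 16667.65 = 78.40 mm
y_c = 939661.53 / 16667.65 = 56.38 mm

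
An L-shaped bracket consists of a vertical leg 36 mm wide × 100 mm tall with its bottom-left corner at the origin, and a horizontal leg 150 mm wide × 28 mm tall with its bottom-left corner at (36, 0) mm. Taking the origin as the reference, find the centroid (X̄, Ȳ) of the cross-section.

vertical leg: A = 36 × 100 = 3600.00, centroid at (18.00, 50.00).
horizontal leg: A = 150 × 28 = 4200.00, centroid at (111.00, 14.00).
ΣA = 7800.00 mm², ΣAX̄ = 531000.00 mm³, ΣAȲ = 238800.00 mm³.
X̄ = 531000.00/7800.00 = 68.08 mm; Ȳ = 238800.00/7800.00 = 30.62 mm.

X̄ = 68.08 mm, Ȳ = 30.62 mm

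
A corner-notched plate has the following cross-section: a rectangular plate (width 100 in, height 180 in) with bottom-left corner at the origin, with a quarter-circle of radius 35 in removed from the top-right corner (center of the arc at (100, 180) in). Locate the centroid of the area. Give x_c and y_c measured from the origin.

plate: A = 100 × 180 = 18000.00, centroid at (50.00, 90.00).
removed quarter-circle: A = −¼π·35² = -962.11, centroid at (85.15, 165.15).
ΣA = 17037.89 in², ΣAx_c = 818080.39 in³, ΣAy_c = 1461111.37 in³.
x_c = 818080.39/17037.89 = 48.02 in; y_c = 1461111.37/17037.89 = 85.76 in.

x_c = 48.02 in, y_c = 85.76 in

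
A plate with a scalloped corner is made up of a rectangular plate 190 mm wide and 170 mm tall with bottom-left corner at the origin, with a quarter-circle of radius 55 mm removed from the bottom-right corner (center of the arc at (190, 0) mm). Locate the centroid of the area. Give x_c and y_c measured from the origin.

x_c = 89.31 mm, y_c = 89.90 mm

Part | A | x̄ᵢ | ȳᵢ | A·x̄ᵢ | A·ȳᵢ
plate | 32300.00 | 95.00 | 85.00 | 3068500.00 | 2745500.00
removed quarter-circle | -2375.83 | 166.66 | 23.34 | -395949.26 | -55458.33
Σ | 29924.17 |  |  | 2672550.74 | 2690041.67
x_c = 2672550.74 / 29924.17 = 89.31 mm
y_c = 2690041.67 / 29924.17 = 89.90 mm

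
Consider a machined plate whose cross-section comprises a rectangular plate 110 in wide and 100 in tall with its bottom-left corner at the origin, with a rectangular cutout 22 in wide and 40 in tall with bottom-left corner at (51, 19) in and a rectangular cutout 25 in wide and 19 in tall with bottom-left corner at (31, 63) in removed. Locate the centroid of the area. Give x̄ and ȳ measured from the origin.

Part | A | x̄ᵢ | ȳᵢ | A·x̄ᵢ | A·ȳᵢ
plate | 11000.00 | 55.00 | 50.00 | 605000.00 | 550000.00
hole 1 | -880.00 | 62.00 | 39.00 | -54560.00 | -34320.00
hole 2 | -475.00 | 43.50 | 72.50 | -20662.50 | -34437.50
Σ | 9645.00 |  |  | 529777.50 | 481242.50
x̄ = 529777.50 / 9645.00 = 54.93 in
ȳ = 481242.50 / 9645.00 = 49.90 in

x̄ = 54.93 in, ȳ = 49.90 in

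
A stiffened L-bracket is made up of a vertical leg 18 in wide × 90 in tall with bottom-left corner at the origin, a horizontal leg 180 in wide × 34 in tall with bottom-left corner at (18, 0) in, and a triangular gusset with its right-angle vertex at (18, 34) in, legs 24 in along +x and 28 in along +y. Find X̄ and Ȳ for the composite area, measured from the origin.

vertical leg: A = 18 × 90 = 1620.00, centroid at (9.00, 45.00).
horizontal leg: A = 180 × 34 = 6120.00, centroid at (108.00, 17.00).
gusset: A = ½·24·28 = 336.00, centroid at (26.00, 43.33).
ΣA = 8076.00 in²
ΣAX̄ = (1620.00)(9.00) + (6120.00)(108.00) + (336.00)(26.00) = 684276.00 in³
ΣAȲ = (1620.00)(45.00) + (6120.00)(17.00) + (336.00)(43.33) = 191500.00 in³
X̄ = 684276.00 / 8076.00 = 84.73 in
Ȳ = 191500.00 / 8076.00 = 23.71 in

X̄ = 84.73 in, Ȳ = 23.71 in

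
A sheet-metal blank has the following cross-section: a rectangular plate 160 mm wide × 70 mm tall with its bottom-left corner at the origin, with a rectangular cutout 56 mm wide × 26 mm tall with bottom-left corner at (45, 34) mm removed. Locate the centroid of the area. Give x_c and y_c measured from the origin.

x_c = 81.05 mm, y_c = 33.21 mm

plate: A = 160 × 70 = 11200.00, centroid at (80.00, 35.00).
hole: A = −(56 × 26) = -1456.00, centroid at (73.00, 47.00).
ΣA = 9744.00 mm²
ΣAx_c = (11200.00)(80.00) + (-1456.00)(73.00) = 789712.00 mm³
ΣAy_c = (11200.00)(35.00) + (-1456.00)(47.00) = 323568.00 mm³
x_c = 789712.00 / 9744.00 = 81.05 mm
y_c = 323568.00 / 9744.00 = 33.21 mm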